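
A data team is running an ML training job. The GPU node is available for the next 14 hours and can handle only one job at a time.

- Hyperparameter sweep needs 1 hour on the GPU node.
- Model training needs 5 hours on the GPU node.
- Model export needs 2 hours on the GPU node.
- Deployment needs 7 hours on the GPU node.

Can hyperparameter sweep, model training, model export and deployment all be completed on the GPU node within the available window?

Running back to back, the jobs need 1 + 5 + 2 + 7 = 15 hours on the GPU node.
Since 15 > 14, they cannot all fit.

No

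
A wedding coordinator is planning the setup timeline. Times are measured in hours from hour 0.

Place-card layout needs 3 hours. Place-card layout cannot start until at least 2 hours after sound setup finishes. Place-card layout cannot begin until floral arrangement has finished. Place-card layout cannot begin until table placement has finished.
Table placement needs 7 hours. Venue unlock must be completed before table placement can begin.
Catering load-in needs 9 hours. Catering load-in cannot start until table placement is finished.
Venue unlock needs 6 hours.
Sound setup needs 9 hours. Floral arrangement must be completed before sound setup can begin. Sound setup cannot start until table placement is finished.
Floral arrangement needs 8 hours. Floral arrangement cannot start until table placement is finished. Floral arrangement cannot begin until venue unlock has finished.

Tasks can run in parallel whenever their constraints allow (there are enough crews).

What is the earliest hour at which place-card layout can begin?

32

Nothing blocks venue unlock, so it runs from hour 0 to hour 6.
Table placement cannot begin until venue unlock (finishes hour 6). It runs from hour 6 to 6 + 7 = hour 13.
Floral arrangement cannot start until table placement (finishes hour 13); venue unlock (finishes hour 6). The controlling bound is hour 13, so floral arrangement finishes at 13 + 8 = hour 21.
For sound setup: floral arrangement (finishes hour 21); table placement (finishes hour 13). Taking the maximum gives a start of hour 21, and it finishes at 21 + 9 = hour 30.
Place-card layout waits on sound setup (finishes hour 30, plus 2-hour gap → hour 32); floral arrangement (finishes hour 21); table placement (finishes hour 13). The latest of these is hour 32, which is the earliest place-card layout can start.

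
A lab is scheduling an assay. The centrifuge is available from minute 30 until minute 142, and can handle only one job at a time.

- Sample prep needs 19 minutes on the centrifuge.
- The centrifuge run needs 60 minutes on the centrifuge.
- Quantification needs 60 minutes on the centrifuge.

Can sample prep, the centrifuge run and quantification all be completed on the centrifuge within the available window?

No

The centrifuge window is 142 − 30 = 112 minutes.
Running back to back, the jobs need 19 + 60 + 60 = 139 minutes on the centrifuge.
Since 139 > 112, they cannot all fit.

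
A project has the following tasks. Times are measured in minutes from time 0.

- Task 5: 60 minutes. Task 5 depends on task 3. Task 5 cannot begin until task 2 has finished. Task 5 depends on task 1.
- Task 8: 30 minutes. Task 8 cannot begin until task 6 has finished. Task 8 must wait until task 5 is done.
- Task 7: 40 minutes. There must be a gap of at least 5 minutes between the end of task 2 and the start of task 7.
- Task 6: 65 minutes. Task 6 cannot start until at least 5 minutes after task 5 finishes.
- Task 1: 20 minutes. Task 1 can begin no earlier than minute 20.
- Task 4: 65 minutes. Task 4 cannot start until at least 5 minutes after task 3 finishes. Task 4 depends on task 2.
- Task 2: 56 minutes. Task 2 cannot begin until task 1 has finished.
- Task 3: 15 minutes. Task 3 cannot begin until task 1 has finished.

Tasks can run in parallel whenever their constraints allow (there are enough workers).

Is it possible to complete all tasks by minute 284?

Task 1 cannot begin until its own release at minute 20. It runs from minute 20 to 20 + 20 = minute 40.
After task 1 (finishes minute 40), task 3 can start at minute 40 and finishes at minute 55.
Task 2 waits on task 1 (finishes minute 40), so it starts at minute 40 and finishes at 40 + 56 = minute 96.
After task 2 (finishes minute 96, plus 5-minute gap → minute 101), task 7 can start at minute 101 and finishes at minute 141.
Task 5 has to wait for task 3 (finishes minute 55); task 2 (finishes minute 96); task 1 (finishes minute 40). The latest of these is minute 96, so task 5 runs minute 96 to 96 + 60 = minute 156.
Task 6 cannot begin until task 5 (finishes minute 156, plus 5-minute gap → minute 161). It runs from minute 161 to 161 + 65 = minute 226.
Task 8 has to wait for task 6 (finishes minute 226); task 5 (finishes minute 156). The latest of these is minute 226, so task 8 runs minute 226 to 226 + 30 = minute 256.
Task 4 has to wait for task 3 (finishes minute 55, plus 5-minute gap → minute 60); task 2 (finishes minute 96). The latest of these is minute 96, so task 4 runs minute 96 to 96 + 65 = minute 161.
Every task is finished by minute 256, which is no later than the deadline of 284, so the schedule is feasible.

Yes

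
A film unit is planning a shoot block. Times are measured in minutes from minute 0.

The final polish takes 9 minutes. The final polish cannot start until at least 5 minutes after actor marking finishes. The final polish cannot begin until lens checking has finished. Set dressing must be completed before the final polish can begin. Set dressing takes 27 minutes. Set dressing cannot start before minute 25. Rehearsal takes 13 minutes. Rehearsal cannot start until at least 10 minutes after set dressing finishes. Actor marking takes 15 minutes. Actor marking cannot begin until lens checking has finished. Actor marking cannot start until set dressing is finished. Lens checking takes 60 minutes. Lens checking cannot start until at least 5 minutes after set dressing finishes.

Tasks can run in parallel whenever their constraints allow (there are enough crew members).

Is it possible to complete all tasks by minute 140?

After its own release at minute 25, set dressing can start at minute 25 and finishes at minute 52.
Rehearsal waits on set dressing (finishes minute 52, plus 10-minute gap → minute 62), so it starts at minute 62 and finishes at 62 + 13 = minute 75.
After set dressing (finishes minute 52, plus 5-minute gap → minute 57), lens checking can start at minute 57 and finishes at minute 117.
Actor marking cannot start until lens checking (finishes minute 117); set dressing (finishes minute 52). The controlling bound is minute 117, so actor marking finishes at 117 + 15 = minute 132.
The final polish has to wait for actor marking (finishes minute 132, plus 5-minute gap → minute 137); lens checking (finishes minute 117); set dressing (finishes minute 52). The latest of these is minute 137, so the final polish runs minute 137 to 137 + 9 = minute 146.
The earliest everything can be done is minute 146, which is after the deadline of 140, so it is not possible.

No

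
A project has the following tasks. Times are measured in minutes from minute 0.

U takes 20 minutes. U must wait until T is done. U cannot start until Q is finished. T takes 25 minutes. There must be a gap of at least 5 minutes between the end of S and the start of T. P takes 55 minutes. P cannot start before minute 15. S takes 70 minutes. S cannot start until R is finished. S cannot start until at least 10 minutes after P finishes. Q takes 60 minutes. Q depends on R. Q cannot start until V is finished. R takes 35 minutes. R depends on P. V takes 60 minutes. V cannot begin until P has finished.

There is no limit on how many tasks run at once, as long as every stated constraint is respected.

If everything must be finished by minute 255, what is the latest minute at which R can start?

U has no dependents, so it just needs to finish by minute 255. Starting by 255 − 20 = minute 235 achieves that.
Q feeds into U (must start by minute 235); so Q must finish by minute 235 and therefore start by minute 175.
T feeds into U (must start by minute 235); so T must finish by minute 235 and therefore start by minute 210.
Since T (must start by minute 210, minus 5-minute gap → minute 205) depends on it, S must finish by minute 205. Backing off its 70-minute duration gives a latest start of minute 135.
R has several dependents: Q (must start by minute 175); S (must start by minute 135). The earliest of those limits is minute 135, so R must start by 135 − 35 = minute 100.

100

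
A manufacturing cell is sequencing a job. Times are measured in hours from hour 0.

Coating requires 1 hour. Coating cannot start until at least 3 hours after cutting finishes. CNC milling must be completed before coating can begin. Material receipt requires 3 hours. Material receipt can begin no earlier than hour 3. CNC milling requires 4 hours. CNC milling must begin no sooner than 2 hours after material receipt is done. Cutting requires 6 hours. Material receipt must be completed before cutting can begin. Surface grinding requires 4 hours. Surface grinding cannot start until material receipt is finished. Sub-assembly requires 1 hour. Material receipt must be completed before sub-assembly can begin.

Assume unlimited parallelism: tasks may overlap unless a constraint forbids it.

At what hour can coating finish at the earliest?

After its own release at hour 3, material receipt can start at hour 3 and finishes at hour 6.
CNC milling cannot begin until material receipt (finishes hour 6, plus 2-hour gap → hour 8). It runs from hour 8 to 8 + 4 = hour 12.
After material receipt (finishes hour 6), cutting can start at hour 6 and finishes at hour 12.
Coating needs all of cutting (finishes hour 12, plus 3-hour gap → hour 15); CNC milling (finishes hour 12). That puts its earliest start at hour 15; it finishes at 15 + 1 = hour 16.

16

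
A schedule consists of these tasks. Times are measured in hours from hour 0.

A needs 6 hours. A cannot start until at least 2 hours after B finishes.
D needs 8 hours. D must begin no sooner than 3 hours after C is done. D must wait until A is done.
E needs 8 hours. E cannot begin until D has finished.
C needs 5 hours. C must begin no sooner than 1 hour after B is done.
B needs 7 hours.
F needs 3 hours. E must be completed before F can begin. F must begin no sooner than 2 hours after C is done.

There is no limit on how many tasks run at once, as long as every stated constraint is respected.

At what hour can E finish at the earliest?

32

B has no prerequisites, so it starts at hour 0 and finishes at hour 7.
After B (finishes hour 7, plus 1-hour gap → hour 8), C can start at hour 8 and finishes at hour 13.
A waits on B (finishes hour 7, plus 2-hour gap → hour 9), so it starts at hour 9 and finishes at 9 + 6 = hour 15.
D needs all of C (finishes hour 13, plus 3-hour gap → hour 16); A (finishes hour 15). That puts its earliest start at hour 16; it finishes at 16 + 8 = hour 24.
E cannot begin until D (finishes hour 24). It runs from hour 24 to 24 + 8 = hour 32.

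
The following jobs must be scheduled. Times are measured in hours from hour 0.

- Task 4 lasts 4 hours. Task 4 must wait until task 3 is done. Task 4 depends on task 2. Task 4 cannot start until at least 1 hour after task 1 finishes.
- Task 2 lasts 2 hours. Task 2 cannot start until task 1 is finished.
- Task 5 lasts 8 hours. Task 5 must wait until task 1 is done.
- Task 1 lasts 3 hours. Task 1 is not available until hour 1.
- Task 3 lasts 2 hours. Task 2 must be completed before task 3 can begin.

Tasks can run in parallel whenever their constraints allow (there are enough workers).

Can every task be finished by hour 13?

Yes

After its own release at hour 1, task 1 can start at hour 1 and finishes at hour 4.
Task 5 waits on task 1 (finishes hour 4), so it starts at hour 4 and finishes at 4 + 8 = hour 12.
After task 1 (finishes hour 4), task 2 can start at hour 4 and finishes at hour 6.
Task 3 cannot begin until task 2 (finishes hour 6). It runs from hour 6 to 6 + 2 = hour 8.
Task 4 has to wait for task 3 (finishes hour 8); task 2 (finishes hour 6); task 1 (finishes hour 4, plus 1-hour gap → hour 5). The latest of these is hour 8, so task 4 runs hour 8 to 8 + 4 = hour 12.
Every task is finished by hour 12, which is no later than the deadline of 13, so the schedule is feasible.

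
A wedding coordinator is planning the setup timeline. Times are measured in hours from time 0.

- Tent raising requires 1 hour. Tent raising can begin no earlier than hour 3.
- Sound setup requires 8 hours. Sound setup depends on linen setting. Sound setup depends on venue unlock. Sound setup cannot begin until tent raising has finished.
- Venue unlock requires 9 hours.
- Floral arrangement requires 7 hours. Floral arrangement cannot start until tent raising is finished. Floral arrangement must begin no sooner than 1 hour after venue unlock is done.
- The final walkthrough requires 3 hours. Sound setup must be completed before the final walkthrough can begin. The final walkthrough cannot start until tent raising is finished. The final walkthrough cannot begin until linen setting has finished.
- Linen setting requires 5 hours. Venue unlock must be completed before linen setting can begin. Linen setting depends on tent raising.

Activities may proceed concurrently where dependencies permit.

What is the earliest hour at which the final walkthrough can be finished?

After its own release at hour 3, tent raising can start at hour 3 and finishes at hour 4.
Venue unlock can start immediately at hour 0; it finishes at hour 9.
Linen setting has to wait for venue unlock (finishes hour 9); tent raising (finishes hour 4). The latest of these is hour 9, so linen setting runs hour 9 to 9 + 5 = hour 14.
Sound setup has to wait for linen setting (finishes hour 14); venue unlock (finishes hour 9); tent raising (finishes hour 4). The latest of these is hour 14, so sound setup runs hour 14 to 14 + 8 = hour 22.
For the final walkthrough: sound setup (finishes hour 22); tent raising (finishes hour 4); linen setting (finishes hour 14). Taking the maximum gives a start of hour 22, and it finishes at 22 + 3 = hour 25.

25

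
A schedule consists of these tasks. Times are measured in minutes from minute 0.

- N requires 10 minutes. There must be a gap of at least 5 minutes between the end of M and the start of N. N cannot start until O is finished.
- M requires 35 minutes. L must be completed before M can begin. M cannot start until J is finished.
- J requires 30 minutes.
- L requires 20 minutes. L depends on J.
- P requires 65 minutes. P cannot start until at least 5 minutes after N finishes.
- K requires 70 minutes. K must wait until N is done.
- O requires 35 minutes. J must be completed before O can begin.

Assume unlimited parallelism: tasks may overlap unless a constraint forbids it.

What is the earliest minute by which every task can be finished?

170

J can start immediately at minute 0; it finishes at minute 30.
O waits on J (finishes minute 30), so it starts at minute 30 and finishes at 30 + 35 = minute 65.
After J (finishes minute 30), L can start at minute 30 and finishes at minute 50.
M cannot start until L (finishes minute 50); J (finishes minute 30). The controlling bound is minute 50, so M finishes at 50 + 35 = minute 85.
N needs all of M (finishes minute 85, plus 5-minute gap → minute 90); O (finishes minute 65). That puts its earliest start at minute 90; it finishes at 90 + 10 = minute 100.
P waits on N (finishes minute 100, plus 5-minute gap → minute 105), so it starts at minute 105 and finishes at 105 + 65 = minute 170.
K cannot begin until N (finishes minute 100). It runs from minute 100 to 100 + 70 = minute 170.
All tasks are finished once the last one completes. Finish times: J at 30, K at 170, L at 50, M at 85, N at 100, O at 65, P at 170. The latest is minute 170.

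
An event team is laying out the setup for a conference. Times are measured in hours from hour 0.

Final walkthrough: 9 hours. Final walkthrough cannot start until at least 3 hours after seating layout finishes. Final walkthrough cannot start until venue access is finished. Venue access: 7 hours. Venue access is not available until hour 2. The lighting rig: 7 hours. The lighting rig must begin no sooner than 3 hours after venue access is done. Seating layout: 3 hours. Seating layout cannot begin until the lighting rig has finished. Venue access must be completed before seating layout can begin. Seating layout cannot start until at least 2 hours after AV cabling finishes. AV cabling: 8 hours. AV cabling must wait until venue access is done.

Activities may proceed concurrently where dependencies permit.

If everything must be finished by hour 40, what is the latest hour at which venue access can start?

8

Final walkthrough must finish by hour 40; it takes 9 hours, so it must start by 40 − 9 = hour 31.
Since final walkthrough (must start by hour 31, minus 3-hour gap → hour 28) depends on it, seating layout must finish by hour 28. Backing off its 3-hour duration gives a latest start of hour 25.
The lighting rig must finish before seating layout (must start by hour 25). With a 7-hour duration, the lighting rig must start by 25 − 7 = hour 18.
AV cabling must finish before seating layout (must start by hour 25, minus 2-hour gap → hour 23). With an 8-hour duration, AV cabling must start by 23 − 8 = hour 15.
Venue access must finish in time for the lighting rig (must start by hour 18, minus 3-hour gap → hour 15); AV cabling (must start by hour 15); seating layout (must start by hour 25); final walkthrough (must start by hour 31). The tightest is hour 15, so venue access must start by 15 − 7 = hour 8.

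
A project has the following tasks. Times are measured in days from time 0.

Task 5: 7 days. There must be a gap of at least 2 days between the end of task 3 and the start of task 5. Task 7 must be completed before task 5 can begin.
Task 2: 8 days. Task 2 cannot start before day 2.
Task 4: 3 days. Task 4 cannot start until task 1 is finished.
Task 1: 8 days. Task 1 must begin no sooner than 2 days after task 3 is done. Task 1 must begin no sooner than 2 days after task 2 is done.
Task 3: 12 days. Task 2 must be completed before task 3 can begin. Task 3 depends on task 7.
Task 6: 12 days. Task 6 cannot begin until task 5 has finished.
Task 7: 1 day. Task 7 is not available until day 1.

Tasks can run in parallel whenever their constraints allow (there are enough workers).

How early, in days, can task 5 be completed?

After its own release at day 1, task 7 can start at day 1 and finishes at day 2.
Task 2 cannot begin until its own release at day 2. It runs from day 2 to 2 + 8 = day 10.
Task 3 cannot start until task 2 (finishes day 10); task 7 (finishes day 2). The controlling bound is day 10, so task 3 finishes at 10 + 12 = day 22.
Task 5 needs all of task 3 (finishes day 22, plus 2-day gap → day 24); task 7 (finishes day 2). That puts its earliest start at day 24; it finishes at 24 + 7 = day 31.

31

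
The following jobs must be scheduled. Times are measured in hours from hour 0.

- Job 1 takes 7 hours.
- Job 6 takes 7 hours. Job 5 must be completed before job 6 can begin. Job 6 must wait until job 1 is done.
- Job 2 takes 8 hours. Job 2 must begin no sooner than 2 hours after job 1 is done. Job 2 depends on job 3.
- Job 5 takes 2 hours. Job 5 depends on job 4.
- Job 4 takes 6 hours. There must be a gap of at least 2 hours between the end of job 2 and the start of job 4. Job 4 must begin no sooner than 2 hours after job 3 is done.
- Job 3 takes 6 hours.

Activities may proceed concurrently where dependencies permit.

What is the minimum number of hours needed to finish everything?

Job 3 can start immediately at hour 0; it finishes at hour 6.
Nothing blocks job 1, so it runs from hour 0 to hour 7.
Job 2 has to wait for job 1 (finishes hour 7, plus 2-hour gap → hour 9); job 3 (finishes hour 6). The latest of these is hour 9, so job 2 runs hour 9 to 9 + 8 = hour 17.
Job 4 has to wait for job 2 (finishes hour 17, plus 2-hour gap → hour 19); job 3 (finishes hour 6, plus 2-hour gap → hour 8). The latest of these is hour 19, so job 4 runs hour 19 to 19 + 6 = hour 25.
After job 4 (finishes hour 25), job 5 can start at hour 25 and finishes at hour 27.
Job 6 has to wait for job 5 (finishes hour 27); job 1 (finishes hour 7). The latest of these is hour 27, so job 6 runs hour 27 to 27 + 7 = hour 34.
All tasks are finished once the last one completes. Finish times: Job 1 at 7, Job 2 at 17, Job 3 at 6, Job 4 at 25, Job 5 at 27, Job 6 at 34. The latest is hour 34.

34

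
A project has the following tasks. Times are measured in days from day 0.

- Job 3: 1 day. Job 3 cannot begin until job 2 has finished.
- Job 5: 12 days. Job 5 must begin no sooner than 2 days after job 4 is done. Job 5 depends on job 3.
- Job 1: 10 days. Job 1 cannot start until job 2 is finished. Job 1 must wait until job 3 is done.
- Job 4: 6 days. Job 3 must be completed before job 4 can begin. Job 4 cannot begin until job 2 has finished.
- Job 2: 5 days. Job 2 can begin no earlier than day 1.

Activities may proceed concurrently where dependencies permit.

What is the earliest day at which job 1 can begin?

7

Job 2 waits on its own release at day 1, so it starts at day 1 and finishes at 1 + 5 = day 6.
Job 3 cannot begin until job 2 (finishes day 6). It runs from day 6 to 6 + 1 = day 7.
Job 1 waits on job 2 (finishes day 6); job 3 (finishes day 7). The latest of these is day 7, which is the earliest job 1 can start.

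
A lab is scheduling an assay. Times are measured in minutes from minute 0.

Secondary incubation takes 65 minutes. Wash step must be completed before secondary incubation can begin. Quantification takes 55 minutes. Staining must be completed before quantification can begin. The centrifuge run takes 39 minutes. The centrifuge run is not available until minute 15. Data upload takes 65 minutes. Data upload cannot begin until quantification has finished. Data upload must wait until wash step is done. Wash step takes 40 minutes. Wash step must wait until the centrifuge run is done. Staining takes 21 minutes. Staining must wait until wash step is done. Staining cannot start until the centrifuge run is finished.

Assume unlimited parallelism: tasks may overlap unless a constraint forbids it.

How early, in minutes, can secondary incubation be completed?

159

The centrifuge run cannot begin until its own release at minute 15. It runs from minute 15 to 15 + 39 = minute 54.
After the centrifuge run (finishes minute 54), wash step can start at minute 54 and finishes at minute 94.
After wash step (finishes minute 94), secondary incubation can start at minute 94 and finishes at minute 159.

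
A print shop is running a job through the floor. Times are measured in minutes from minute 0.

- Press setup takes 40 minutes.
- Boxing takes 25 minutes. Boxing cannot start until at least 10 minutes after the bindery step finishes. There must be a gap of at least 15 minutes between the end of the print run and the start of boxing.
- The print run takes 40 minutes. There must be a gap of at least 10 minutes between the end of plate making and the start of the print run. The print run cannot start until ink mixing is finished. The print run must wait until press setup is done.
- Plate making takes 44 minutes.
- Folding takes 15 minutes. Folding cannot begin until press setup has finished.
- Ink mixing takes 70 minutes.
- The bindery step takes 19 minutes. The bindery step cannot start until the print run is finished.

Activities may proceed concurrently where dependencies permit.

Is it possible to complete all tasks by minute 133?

No

Press setup can start immediately at minute 0; it finishes at minute 40.
Folding cannot begin until press setup (finishes minute 40). It runs from minute 40 to 40 + 15 = minute 55.
Nothing blocks ink mixing, so it runs from minute 0 to minute 70.
Nothing blocks plate making, so it runs from minute 0 to minute 44.
The print run has to wait for plate making (finishes minute 44, plus 10-minute gap → minute 54); ink mixing (finishes minute 70); press setup (finishes minute 40). The latest of these is minute 70, so the print run runs minute 70 to 70 + 40 = minute 110.
After the print run (finishes minute 110), the bindery step can start at minute 110 and finishes at minute 129.
Boxing needs all of the bindery step (finishes minute 129, plus 10-minute gap → minute 139); the print run (finishes minute 110, plus 15-minute gap → minute 125). That puts its earliest start at minute 139; it finishes at 139 + 25 = minute 164.
The earliest everything can be done is minute 164, which is after the deadline of 133, so it is not possible.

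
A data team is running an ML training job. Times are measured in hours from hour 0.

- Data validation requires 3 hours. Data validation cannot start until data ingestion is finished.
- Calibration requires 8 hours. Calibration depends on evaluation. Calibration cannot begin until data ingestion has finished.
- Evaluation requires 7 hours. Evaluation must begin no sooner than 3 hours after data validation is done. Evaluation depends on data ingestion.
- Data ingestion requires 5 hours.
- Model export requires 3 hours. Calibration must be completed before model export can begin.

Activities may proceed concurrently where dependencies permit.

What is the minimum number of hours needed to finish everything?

29

Nothing blocks data ingestion, so it runs from hour 0 to hour 5.
Data validation waits on data ingestion (finishes hour 5), so it starts at hour 5 and finishes at 5 + 3 = hour 8.
Evaluation has to wait for data validation (finishes hour 8, plus 3-hour gap → hour 11); data ingestion (finishes hour 5). The latest of these is hour 11, so evaluation runs hour 11 to 11 + 7 = hour 18.
For calibration: evaluation (finishes hour 18); data ingestion (finishes hour 5). Taking the maximum gives a start of hour 18, and it finishes at 18 + 8 = hour 26.
After calibration (finishes hour 26), model export can start at hour 26 and finishes at hour 29.
All tasks are finished once the last one completes. Finish times: Data ingestion at 5, Data validation at 8, Evaluation at 18, Calibration at 26, Model export at 29. The latest is hour 29.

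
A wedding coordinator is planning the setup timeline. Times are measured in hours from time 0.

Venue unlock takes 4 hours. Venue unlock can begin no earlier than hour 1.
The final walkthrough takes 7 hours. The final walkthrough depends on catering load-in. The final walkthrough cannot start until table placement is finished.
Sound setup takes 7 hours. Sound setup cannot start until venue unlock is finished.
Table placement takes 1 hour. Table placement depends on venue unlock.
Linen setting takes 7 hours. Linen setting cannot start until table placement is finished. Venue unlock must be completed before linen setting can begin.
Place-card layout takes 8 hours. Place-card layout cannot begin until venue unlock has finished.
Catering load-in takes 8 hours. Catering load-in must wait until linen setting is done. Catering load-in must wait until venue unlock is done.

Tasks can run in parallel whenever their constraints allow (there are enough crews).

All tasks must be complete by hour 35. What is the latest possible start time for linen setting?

13

The final walkthrough must finish by hour 35; it takes 7 hours, so it must start by 35 − 7 = hour 28.
Catering load-in must finish before the final walkthrough (must start by hour 28). With an 8-hour duration, catering load-in must start by 28 − 8 = hour 20.
Linen setting must finish before catering load-in (must start by hour 20). With a 7-hour duration, linen setting must start by 20 − 7 = hour 13.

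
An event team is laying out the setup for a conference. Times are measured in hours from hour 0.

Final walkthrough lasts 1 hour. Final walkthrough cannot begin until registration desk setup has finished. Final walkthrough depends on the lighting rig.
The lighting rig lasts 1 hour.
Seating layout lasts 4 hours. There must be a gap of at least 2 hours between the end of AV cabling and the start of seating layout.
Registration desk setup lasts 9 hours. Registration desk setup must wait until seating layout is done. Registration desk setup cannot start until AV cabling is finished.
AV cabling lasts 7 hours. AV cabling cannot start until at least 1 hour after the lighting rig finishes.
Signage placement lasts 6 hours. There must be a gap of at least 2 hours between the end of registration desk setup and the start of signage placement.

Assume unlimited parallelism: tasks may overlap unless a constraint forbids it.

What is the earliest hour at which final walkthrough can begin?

The lighting rig can start immediately at hour 0; it finishes at hour 1.
AV cabling cannot begin until the lighting rig (finishes hour 1, plus 1-hour gap → hour 2). It runs from hour 2 to 2 + 7 = hour 9.
After AV cabling (finishes hour 9, plus 2-hour gap → hour 11), seating layout can start at hour 11 and finishes at hour 15.
Registration desk setup cannot start until seating layout (finishes hour 15); AV cabling (finishes hour 9). The controlling bound is hour 15, so registration desk setup finishes at 15 + 9 = hour 24.
Final walkthrough waits on registration desk setup (finishes hour 24); the lighting rig (finishes hour 1). The latest of these is hour 24, which is the earliest final walkthrough can start.

24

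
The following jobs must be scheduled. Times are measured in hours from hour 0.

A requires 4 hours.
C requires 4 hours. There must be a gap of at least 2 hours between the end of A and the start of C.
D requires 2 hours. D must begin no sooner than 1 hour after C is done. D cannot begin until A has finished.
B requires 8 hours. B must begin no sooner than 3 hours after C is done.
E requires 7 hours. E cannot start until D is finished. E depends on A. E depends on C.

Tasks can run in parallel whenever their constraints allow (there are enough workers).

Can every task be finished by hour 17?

No

A has no prerequisites, so it starts at hour 0 and finishes at hour 4.
C waits on A (finishes hour 4, plus 2-hour gap → hour 6), so it starts at hour 6 and finishes at 6 + 4 = hour 10.
D needs all of C (finishes hour 10, plus 1-hour gap → hour 11); A (finishes hour 4). That puts its earliest start at hour 11; it finishes at 11 + 2 = hour 13.
E has to wait for D (finishes hour 13); A (finishes hour 4); C (finishes hour 10). The latest of these is hour 13, so E runs hour 13 to 13 + 7 = hour 20.
After C (finishes hour 10, plus 3-hour gap → hour 13), B can start at hour 13 and finishes at hour 21.
The earliest everything can be done is hour 21, which is after the deadline of 17, so it is not possible.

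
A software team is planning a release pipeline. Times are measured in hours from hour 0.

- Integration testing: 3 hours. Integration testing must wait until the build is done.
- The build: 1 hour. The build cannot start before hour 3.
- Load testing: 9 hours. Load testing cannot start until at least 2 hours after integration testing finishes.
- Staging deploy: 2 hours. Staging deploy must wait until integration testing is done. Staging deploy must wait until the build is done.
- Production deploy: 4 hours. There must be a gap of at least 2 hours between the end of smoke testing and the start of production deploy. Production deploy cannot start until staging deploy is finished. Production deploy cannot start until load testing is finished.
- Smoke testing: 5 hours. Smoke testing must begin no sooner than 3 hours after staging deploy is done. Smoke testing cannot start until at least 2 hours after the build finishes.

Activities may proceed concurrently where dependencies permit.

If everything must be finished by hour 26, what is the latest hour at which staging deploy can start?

10

Nothing follows production deploy; the deadline of hour 26 is its only limit. It must start by 26 − 4 = hour 22.
Smoke testing feeds into production deploy (must start by hour 22, minus 2-hour gap → hour 20); so smoke testing must finish by hour 20 and therefore start by hour 15.
For staging deploy: smoke testing (must start by hour 15, minus 3-hour gap → hour 12); production deploy (must start by hour 22). The most restrictive is hour 12; with a 2-hour duration, staging deploy must start by hour 10.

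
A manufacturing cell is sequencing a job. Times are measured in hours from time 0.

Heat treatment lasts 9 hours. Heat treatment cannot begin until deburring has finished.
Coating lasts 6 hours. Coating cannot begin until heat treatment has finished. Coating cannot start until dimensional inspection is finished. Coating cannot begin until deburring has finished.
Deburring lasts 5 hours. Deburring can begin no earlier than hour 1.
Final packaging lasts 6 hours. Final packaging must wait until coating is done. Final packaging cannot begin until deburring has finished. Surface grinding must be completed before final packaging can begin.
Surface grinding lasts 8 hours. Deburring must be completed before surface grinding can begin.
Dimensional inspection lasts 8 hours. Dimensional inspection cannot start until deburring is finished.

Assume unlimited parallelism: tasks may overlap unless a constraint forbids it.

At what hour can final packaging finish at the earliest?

27

After its own release at hour 1, deburring can start at hour 1 and finishes at hour 6.
Dimensional inspection waits on deburring (finishes hour 6), so it starts at hour 6 and finishes at 6 + 8 = hour 14.
Surface grinding cannot begin until deburring (finishes hour 6). It runs from hour 6 to 6 + 8 = hour 14.
Heat treatment cannot begin until deburring (finishes hour 6). It runs from hour 6 to 6 + 9 = hour 15.
Coating needs all of heat treatment (finishes hour 15); dimensional inspection (finishes hour 14); deburring (finishes hour 6). That puts its earliest start at hour 15; it finishes at 15 + 6 = hour 21.
Final packaging has to wait for coating (finishes hour 21); deburring (finishes hour 6); surface grinding (finishes hour 14). The latest of these is hour 21, so final packaging runs hour 21 to 21 + 6 = hour 27.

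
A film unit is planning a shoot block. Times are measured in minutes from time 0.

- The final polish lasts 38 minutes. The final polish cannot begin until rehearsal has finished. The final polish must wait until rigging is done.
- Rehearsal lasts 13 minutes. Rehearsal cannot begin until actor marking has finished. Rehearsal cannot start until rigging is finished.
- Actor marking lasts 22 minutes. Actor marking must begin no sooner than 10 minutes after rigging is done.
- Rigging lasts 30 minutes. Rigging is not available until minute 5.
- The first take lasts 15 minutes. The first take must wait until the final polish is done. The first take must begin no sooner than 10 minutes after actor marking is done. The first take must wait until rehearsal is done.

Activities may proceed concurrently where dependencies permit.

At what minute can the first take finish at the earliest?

Rigging waits on its own release at minute 5, so it starts at minute 5 and finishes at 5 + 30 = minute 35.
Actor marking cannot begin until rigging (finishes minute 35, plus 10-minute gap → minute 45). It runs from minute 45 to 45 + 22 = minute 67.
Rehearsal cannot start until actor marking (finishes minute 67); rigging (finishes minute 35). The controlling bound is minute 67, so rehearsal finishes at 67 + 13 = minute 80.
The final polish cannot start until rehearsal (finishes minute 80); rigging (finishes minute 35). The controlling bound is minute 80, so the final polish finishes at 80 + 38 = minute 118.
For the first take: the final polish (finishes minute 118); actor marking (finishes minute 67, plus 10-minute gap → minute 77); rehearsal (finishes minute 80). Taking the maximum gives a start of minute 118, and it finishes at 118 + 15 = minute 133.

133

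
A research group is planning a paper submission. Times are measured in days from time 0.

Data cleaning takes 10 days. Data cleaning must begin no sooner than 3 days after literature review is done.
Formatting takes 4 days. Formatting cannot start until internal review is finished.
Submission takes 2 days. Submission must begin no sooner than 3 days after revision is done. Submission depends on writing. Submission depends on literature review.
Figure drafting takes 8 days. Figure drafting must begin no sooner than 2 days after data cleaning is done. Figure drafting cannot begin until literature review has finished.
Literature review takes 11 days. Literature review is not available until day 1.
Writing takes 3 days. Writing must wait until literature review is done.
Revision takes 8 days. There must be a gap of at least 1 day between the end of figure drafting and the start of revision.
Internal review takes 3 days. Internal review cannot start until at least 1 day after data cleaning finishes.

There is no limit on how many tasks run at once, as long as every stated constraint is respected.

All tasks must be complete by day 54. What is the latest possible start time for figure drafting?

To finish by day 54, submission (duration 2) must start no later than day 52.
Revision has to be done before submission (must start by day 52, minus 3-day gap → day 49). That means finishing by day 49, i.e. starting by 49 − 8 = day 41.
Figure drafting has to be done before revision (must start by day 41, minus 1-day gap → day 40). That means finishing by day 40, i.e. starting by 40 − 8 = day 32.

32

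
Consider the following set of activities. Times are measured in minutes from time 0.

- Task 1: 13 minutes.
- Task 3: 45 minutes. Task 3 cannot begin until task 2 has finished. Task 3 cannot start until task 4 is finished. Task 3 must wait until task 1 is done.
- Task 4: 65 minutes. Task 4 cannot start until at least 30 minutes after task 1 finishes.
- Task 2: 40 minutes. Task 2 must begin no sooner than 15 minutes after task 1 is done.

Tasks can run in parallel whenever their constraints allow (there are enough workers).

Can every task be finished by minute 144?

No

Nothing blocks task 1, so it runs from minute 0 to minute 13.
Task 4 cannot begin until task 1 (finishes minute 13, plus 30-minute gap → minute 43). It runs from minute 43 to 43 + 65 = minute 108.
Task 2 cannot begin until task 1 (finishes minute 13, plus 15-minute gap → minute 28). It runs from minute 28 to 28 + 40 = minute 68.
For task 3: task 2 (finishes minute 68); task 4 (finishes minute 108); task 1 (finishes minute 13). Taking the maximum gives a start of minute 108, and it finishes at 108 + 45 = minute 153.
The earliest everything can be done is minute 153, which is after the deadline of 144, so it is not possible.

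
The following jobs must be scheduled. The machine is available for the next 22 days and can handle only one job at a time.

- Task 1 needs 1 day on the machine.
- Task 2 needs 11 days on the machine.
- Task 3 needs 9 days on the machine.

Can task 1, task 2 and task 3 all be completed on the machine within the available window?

Yes

Running back to back, the jobs need 1 + 11 + 9 = 21 days on the machine.
Since 21 ≤ 22, they fit within the window.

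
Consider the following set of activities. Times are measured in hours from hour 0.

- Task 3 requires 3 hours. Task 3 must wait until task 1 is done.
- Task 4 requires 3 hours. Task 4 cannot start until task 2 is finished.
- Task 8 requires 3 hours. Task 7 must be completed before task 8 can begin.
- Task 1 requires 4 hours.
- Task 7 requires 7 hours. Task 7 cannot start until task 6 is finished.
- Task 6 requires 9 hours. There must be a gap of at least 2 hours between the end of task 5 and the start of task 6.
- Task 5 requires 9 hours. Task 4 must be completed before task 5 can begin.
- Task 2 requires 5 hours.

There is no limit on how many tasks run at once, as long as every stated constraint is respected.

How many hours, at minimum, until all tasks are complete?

38

Task 2 has no prerequisites, so it starts at hour 0 and finishes at hour 5.
Task 4 cannot begin until task 2 (finishes hour 5). It runs from hour 5 to 5 + 3 = hour 8.
Task 5 waits on task 4 (finishes hour 8), so it starts at hour 8 and finishes at 8 + 9 = hour 17.
Task 6 waits on task 5 (finishes hour 17, plus 2-hour gap → hour 19), so it starts at hour 19 and finishes at 19 + 9 = hour 28.
After task 6 (finishes hour 28), task 7 can start at hour 28 and finishes at hour 35.
Task 8 waits on task 7 (finishes hour 35), so it starts at hour 35 and finishes at 35 + 3 = hour 38.
Task 1 has no prerequisites, so it starts at hour 0 and finishes at hour 4.
Task 3 waits on task 1 (finishes hour 4), so it starts at hour 4 and finishes at 4 + 3 = hour 7.
All tasks are finished once the last one completes. Finish times: Task 1 at 4, Task 2 at 5, Task 3 at 7, Task 4 at 8, Task 5 at 17, Task 6 at 28, Task 7 at 35, Task 8 at 38. The latest is hour 38.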